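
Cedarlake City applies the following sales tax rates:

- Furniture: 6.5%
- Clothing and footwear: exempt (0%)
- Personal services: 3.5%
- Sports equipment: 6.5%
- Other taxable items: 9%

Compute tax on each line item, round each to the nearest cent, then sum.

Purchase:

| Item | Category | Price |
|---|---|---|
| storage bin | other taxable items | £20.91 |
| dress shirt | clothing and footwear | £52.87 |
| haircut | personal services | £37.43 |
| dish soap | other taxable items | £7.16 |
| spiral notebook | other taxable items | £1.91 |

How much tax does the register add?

£4.00

Storage bin £20.91: other taxable items → 9% → £1.88
Dress shirt £52.87: clothing and footwear → 0% → £0.00
Haircut £37.43: personal services → 3.5% → £1.31
Dish soap £7.16: other taxable items → 9% → £0.64
Spiral notebook £1.91: other taxable items → 9% → £0.17
Total tax = £1.88 + £1.31 + £0.64 + £0.17 = £4.00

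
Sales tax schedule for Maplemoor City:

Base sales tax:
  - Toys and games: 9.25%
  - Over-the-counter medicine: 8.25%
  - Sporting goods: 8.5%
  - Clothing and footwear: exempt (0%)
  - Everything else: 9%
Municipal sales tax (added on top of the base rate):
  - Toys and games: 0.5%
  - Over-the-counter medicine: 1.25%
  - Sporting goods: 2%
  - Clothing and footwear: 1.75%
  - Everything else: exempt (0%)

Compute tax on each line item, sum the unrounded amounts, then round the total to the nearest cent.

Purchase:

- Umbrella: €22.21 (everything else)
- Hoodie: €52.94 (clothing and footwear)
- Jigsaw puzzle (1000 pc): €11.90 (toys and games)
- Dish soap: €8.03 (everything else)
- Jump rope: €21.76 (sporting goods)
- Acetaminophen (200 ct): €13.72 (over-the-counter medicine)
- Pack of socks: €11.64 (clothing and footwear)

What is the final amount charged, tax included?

Umbrella €22.21: everything else → 9% + 0% municipal = 9% → €1.9989
Hoodie €52.94: clothing and footwear → 0% + 1.75% municipal = 1.75% → €0.92645
Jigsaw puzzle (1000 pc) €11.90: toys and games → 9.25% + 0.5% municipal = 9.75% → €1.16025
Dish soap €8.03: everything else → 9% + 0% municipal = 9% → €0.7227
Jump rope €21.76: sporting goods → 8.5% + 2% municipal = 10.5% → €2.2848
Acetaminophen (200 ct) €13.72: over-the-counter medicine → 8.25% + 1.25% municipal = 9.5% → €1.3034
Pack of socks €11.64: clothing and footwear → 0% + 1.75% municipal = 1.75% → €0.2037
Subtotal = €142.20; unrounded tax = €8.6002 → €8.60; total due = €150.80

€150.80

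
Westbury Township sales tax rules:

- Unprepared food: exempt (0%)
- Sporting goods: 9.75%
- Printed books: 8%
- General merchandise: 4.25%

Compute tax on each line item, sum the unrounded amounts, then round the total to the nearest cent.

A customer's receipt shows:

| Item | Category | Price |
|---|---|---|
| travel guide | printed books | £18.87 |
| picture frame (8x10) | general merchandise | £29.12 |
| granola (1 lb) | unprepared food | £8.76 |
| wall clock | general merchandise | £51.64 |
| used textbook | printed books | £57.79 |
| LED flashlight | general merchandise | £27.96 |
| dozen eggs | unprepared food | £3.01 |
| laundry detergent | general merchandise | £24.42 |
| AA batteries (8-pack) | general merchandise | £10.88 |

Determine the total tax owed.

Travel guide £18.87: printed books → 8% → £1.5096
Picture frame (8x10) £29.12: general merchandise → 4.25% → £1.2376
Granola (1 lb) £8.76: unprepared food → 0% → £0.00
Wall clock £51.64: general merchandise → 4.25% → £2.1947
Used textbook £57.79: printed books → 8% → £4.6232
LED flashlight £27.96: general merchandise → 4.25% → £1.1883
Dozen eggs £3.01: unprepared food → 0% → £0.00
Laundry detergent £24.42: general merchandise → 4.25% → £1.03785
AA batteries (8-pack) £10.88: general merchandise → 4.25% → £0.4624
Unrounded tax sum = £12.25365 → £12.25

£12.25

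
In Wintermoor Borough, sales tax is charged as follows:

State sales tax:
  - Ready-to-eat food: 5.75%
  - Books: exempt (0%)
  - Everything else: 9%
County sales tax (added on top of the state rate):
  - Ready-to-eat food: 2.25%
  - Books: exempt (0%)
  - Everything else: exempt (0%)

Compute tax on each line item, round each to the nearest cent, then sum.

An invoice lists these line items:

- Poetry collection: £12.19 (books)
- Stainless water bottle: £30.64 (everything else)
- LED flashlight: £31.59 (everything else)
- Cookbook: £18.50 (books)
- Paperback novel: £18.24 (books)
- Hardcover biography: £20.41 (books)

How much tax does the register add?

Poetry collection £12.19: books → 0% + 0% county = 0% → £0.00
Stainless water bottle £30.64: everything else → 9% + 0% county = 9% → £2.76
LED flashlight £31.59: everything else → 9% + 0% county = 9% → £2.84
Cookbook £18.50: books → 0% + 0% county = 0% → £0.00
Paperback novel £18.24: books → 0% + 0% county = 0% → £0.00
Hardcover biography £20.41: books → 0% + 0% county = 0% → £0.00
Total tax = £2.76 + £2.84 = £5.60

£5.60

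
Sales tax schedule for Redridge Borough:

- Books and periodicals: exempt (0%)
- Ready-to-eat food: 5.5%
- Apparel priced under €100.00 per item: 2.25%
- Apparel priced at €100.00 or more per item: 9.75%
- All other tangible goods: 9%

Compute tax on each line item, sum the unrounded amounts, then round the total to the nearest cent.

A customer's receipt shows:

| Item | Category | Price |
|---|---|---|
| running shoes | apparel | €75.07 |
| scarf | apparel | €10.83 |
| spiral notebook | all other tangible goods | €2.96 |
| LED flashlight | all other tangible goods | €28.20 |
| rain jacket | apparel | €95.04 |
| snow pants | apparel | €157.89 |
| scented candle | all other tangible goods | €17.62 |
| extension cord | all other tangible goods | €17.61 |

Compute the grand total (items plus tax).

€430.66

Running shoes €75.07: apparel, under €100.00 → 2.25% → €1.689075
Scarf €10.83: apparel, under €100.00 → 2.25% → €0.243675
Spiral notebook €2.96: all other tangible goods → 9% → €0.2664
LED flashlight €28.20: all other tangible goods → 9% → €2.538
Rain jacket €95.04: apparel, under €100.00 → 2.25% → €2.1384
Snow pants €157.89: apparel, €100.00 or more → 9.75% → €15.394275
Scented candle €17.62: all other tangible goods → 9% → €1.5858
Extension cord €17.61: all other tangible goods → 9% → €1.5849
Subtotal = €405.22; unrounded tax = €25.440525 → €25.44; total due = €430.66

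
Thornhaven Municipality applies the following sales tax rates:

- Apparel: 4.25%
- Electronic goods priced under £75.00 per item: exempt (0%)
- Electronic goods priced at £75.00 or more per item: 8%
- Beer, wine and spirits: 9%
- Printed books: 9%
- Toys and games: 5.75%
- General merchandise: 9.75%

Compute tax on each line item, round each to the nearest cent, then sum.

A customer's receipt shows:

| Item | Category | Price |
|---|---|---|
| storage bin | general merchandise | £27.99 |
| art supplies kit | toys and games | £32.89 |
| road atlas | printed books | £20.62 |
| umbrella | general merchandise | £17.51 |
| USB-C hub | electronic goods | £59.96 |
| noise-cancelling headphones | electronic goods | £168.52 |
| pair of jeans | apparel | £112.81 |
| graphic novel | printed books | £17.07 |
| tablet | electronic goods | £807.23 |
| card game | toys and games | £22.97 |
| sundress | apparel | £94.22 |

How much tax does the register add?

£97.90

Storage bin £27.99: general merchandise → 9.75% → £2.73
Art supplies kit £32.89: toys and games → 5.75% → £1.89
Road atlas £20.62: printed books → 9% → £1.86
Umbrella £17.51: general merchandise → 9.75% → £1.71
USB-C hub £59.96: electronic goods, under £75.00 → 0% → £0.00
Noise-cancelling headphones £168.52: electronic goods, £75.00 or more → 8% → £13.48
Pair of jeans £112.81: apparel → 4.25% → £4.79
Graphic novel £17.07: printed books → 9% → £1.54
Tablet £807.23: electronic goods, £75.00 or more → 8% → £64.58
Card game £22.97: toys and games → 5.75% → £1.32
Sundress £94.22: apparel → 4.25% → £4.00
Total tax = £2.73 + £1.89 + £1.86 + £1.71 + £13.48 + £4.79 + £1.54 + £64.58 + £1.32 + £4.00 = £97.90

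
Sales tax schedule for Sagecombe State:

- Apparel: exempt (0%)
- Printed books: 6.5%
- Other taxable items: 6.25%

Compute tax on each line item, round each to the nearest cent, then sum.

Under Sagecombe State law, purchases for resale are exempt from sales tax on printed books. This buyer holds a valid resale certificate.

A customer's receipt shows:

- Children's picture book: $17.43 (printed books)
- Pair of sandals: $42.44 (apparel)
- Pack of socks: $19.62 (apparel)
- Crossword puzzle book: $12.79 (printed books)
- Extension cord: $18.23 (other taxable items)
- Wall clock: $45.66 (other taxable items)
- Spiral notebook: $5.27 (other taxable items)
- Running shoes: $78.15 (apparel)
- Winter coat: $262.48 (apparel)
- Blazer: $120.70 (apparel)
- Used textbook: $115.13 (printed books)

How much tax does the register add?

Children's picture book $17.43: printed books, buyer-exempt → 0% → $0.00
Pair of sandals $42.44: apparel → 0% → $0.00
Pack of socks $19.62: apparel → 0% → $0.00
Crossword puzzle book $12.79: printed books, buyer-exempt → 0% → $0.00
Extension cord $18.23: other taxable items → 6.25% → $1.14
Wall clock $45.66: other taxable items → 6.25% → $2.85
Spiral notebook $5.27: other taxable items → 6.25% → $0.33
Running shoes $78.15: apparel → 0% → $0.00
Winter coat $262.48: apparel → 0% → $0.00
Blazer $120.70: apparel → 0% → $0.00
Used textbook $115.13: printed books, buyer-exempt → 0% → $0.00
Total tax = $1.14 + $2.85 + $0.33 = $4.32

$4.32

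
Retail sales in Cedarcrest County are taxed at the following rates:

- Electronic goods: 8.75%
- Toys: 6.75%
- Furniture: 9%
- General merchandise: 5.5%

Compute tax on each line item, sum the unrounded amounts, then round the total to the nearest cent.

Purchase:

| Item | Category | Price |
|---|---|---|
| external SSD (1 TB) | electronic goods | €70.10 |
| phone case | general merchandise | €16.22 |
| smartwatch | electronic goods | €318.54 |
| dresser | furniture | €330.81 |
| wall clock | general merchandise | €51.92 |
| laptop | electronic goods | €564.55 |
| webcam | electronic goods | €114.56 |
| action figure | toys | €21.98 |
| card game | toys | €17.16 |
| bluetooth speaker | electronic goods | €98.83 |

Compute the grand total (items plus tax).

External SSD (1 TB) €70.10: electronic goods → 8.75% → €6.13375
Phone case €16.22: general merchandise → 5.5% → €0.8921
Smartwatch €318.54: electronic goods → 8.75% → €27.87225
Dresser €330.81: furniture → 9% → €29.7729
Wall clock €51.92: general merchandise → 5.5% → €2.8556
Laptop €564.55: electronic goods → 8.75% → €49.398125
Webcam €114.56: electronic goods → 8.75% → €10.024
Action figure €21.98: toys → 6.75% → €1.48365
Card game €17.16: toys → 6.75% → €1.1583
Bluetooth speaker €98.83: electronic goods → 8.75% → €8.647625
Subtotal = €1604.67; unrounded tax = €138.2383 → €138.24; total due = €1742.91

€1742.91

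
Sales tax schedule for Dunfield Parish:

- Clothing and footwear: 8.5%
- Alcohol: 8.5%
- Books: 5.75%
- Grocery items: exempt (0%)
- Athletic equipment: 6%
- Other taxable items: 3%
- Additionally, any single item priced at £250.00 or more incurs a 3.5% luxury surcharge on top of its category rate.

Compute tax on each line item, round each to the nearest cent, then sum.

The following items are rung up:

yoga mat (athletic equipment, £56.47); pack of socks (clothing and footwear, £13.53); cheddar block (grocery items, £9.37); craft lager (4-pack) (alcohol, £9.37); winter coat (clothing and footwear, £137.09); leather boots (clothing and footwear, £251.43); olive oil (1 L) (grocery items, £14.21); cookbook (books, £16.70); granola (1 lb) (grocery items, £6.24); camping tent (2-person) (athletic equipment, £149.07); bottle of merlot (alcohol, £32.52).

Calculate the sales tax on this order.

£59.82

Yoga mat £56.47: athletic equipment → 6% → £3.39
Pack of socks £13.53: clothing and footwear → 8.5% → £1.15
Cheddar block £9.37: grocery items → 0% → £0.00
Craft lager (4-pack) £9.37: alcohol → 8.5% → £0.80
Winter coat £137.09: clothing and footwear → 8.5% → £11.65
Leather boots £251.43: clothing and footwear → 8.5% + 3.5% surcharge = 12% → £30.17
Olive oil (1 L) £14.21: grocery items → 0% → £0.00
Cookbook £16.70: books → 5.75% → £0.96
Granola (1 lb) £6.24: grocery items → 0% → £0.00
Camping tent (2-person) £149.07: athletic equipment → 6% → £8.94
Bottle of merlot £32.52: alcohol → 8.5% → £2.76
Total tax = £3.39 + £1.15 + £0.80 + £11.65 + £30.17 + £0.96 + £8.94 + £2.76 = £59.82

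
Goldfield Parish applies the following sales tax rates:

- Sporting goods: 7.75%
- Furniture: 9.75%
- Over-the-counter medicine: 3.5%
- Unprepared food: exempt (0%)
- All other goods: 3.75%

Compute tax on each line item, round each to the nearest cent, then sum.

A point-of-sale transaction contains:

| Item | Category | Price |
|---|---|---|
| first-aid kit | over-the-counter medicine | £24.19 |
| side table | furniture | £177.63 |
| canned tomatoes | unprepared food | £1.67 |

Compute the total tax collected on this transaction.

£18.17

First-aid kit £24.19: over-the-counter medicine → 3.5% → £0.85
Side table £177.63: furniture → 9.75% → £17.32
Canned tomatoes £1.67: unprepared food → 0% → £0.00
Total tax = £0.85 + £17.32 = £18.17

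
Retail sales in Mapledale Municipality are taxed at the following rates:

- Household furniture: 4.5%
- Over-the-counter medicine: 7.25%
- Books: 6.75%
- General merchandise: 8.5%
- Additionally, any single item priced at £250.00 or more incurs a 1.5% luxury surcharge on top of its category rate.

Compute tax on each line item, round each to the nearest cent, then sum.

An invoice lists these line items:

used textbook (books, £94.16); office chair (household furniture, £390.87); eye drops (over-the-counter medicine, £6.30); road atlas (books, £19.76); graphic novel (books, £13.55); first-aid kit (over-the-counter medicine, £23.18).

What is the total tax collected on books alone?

Used textbook £94.16: books → 6.75% → £6.36
Road atlas £19.76: books → 6.75% → £1.33
Graphic novel £13.55: books → 6.75% → £0.91
Tax on books = £6.36 + £1.33 + £0.91 = £8.60

£8.60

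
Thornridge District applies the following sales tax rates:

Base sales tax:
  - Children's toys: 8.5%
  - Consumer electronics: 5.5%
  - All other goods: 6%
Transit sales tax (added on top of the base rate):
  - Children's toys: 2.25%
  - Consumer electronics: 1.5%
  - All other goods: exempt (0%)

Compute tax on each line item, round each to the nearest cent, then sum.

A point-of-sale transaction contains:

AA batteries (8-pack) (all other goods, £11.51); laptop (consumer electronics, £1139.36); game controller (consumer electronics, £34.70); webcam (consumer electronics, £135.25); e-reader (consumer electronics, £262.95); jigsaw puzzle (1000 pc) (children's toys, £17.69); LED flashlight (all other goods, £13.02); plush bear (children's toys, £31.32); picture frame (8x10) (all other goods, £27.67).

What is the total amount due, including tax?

£1791.94

AA batteries (8-pack) £11.51: all other goods → 6% + 0% transit = 6% → £0.69
Laptop £1139.36: consumer electronics → 5.5% + 1.5% transit = 7% → £79.76
Game controller £34.70: consumer electronics → 5.5% + 1.5% transit = 7% → £2.43
Webcam £135.25: consumer electronics → 5.5% + 1.5% transit = 7% → £9.47
E-reader £262.95: consumer electronics → 5.5% + 1.5% transit = 7% → £18.41
Jigsaw puzzle (1000 pc) £17.69: children's toys → 8.5% + 2.25% transit = 10.75% → £1.90
LED flashlight £13.02: all other goods → 6% + 0% transit = 6% → £0.78
Plush bear £31.32: children's toys → 8.5% + 2.25% transit = 10.75% → £3.37
Picture frame (8x10) £27.67: all other goods → 6% + 0% transit = 6% → £1.66
Subtotal = £1673.47; tax = £118.47; total due = £1791.94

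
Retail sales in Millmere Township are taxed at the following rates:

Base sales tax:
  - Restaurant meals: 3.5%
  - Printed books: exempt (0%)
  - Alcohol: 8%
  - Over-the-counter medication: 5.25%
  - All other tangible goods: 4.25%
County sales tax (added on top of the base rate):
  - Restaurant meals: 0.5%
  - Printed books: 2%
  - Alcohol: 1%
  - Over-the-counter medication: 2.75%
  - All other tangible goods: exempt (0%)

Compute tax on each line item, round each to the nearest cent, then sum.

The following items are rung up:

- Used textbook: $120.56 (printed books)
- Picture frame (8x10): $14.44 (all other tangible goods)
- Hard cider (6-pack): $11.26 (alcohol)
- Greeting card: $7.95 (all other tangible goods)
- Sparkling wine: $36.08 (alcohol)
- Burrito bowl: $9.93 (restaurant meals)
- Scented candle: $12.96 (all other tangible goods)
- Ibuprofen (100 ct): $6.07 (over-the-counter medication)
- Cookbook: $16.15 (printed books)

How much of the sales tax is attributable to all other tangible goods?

Picture frame (8x10) $14.44: all other tangible goods → 4.25% + 0% county = 4.25% → $0.61
Greeting card $7.95: all other tangible goods → 4.25% + 0% county = 4.25% → $0.34
Scented candle $12.96: all other tangible goods → 4.25% + 0% county = 4.25% → $0.55
Tax on all other tangible goods = $0.61 + $0.34 + $0.55 = $1.50

$1.50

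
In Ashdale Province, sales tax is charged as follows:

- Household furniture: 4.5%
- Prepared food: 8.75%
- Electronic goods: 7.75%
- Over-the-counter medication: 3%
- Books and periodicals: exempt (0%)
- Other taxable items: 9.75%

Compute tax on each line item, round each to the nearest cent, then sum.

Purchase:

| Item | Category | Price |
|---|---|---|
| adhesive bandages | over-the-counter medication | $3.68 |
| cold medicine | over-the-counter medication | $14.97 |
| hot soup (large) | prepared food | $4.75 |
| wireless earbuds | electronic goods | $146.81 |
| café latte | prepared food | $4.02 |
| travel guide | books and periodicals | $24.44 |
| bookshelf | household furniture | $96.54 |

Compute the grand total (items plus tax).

Adhesive bandages $3.68: over-the-counter medication → 3% → $0.11
Cold medicine $14.97: over-the-counter medication → 3% → $0.45
Hot soup (large) $4.75: prepared food → 8.75% → $0.42
Wireless earbuds $146.81: electronic goods → 7.75% → $11.38
Café latte $4.02: prepared food → 8.75% → $0.35
Travel guide $24.44: books and periodicals → 0% → $0.00
Bookshelf $96.54: household furniture → 4.5% → $4.34
Subtotal = $295.21; tax = $17.05; total due = $312.26

$312.26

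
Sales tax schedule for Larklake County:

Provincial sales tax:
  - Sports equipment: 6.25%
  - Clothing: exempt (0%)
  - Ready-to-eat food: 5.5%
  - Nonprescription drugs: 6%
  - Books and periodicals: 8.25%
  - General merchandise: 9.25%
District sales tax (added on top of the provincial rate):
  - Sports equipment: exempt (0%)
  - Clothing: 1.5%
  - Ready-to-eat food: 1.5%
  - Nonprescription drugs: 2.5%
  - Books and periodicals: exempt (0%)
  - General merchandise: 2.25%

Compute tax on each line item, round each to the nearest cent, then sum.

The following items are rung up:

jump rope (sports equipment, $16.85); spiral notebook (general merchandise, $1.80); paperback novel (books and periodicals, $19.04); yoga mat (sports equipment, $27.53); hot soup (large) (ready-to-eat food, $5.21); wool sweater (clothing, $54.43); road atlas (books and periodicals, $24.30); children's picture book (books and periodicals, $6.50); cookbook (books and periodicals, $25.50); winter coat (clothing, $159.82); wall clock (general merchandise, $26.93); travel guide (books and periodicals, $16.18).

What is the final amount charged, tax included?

Jump rope $16.85: sports equipment → 6.25% + 0% district = 6.25% → $1.05
Spiral notebook $1.80: general merchandise → 9.25% + 2.25% district = 11.5% → $0.21
Paperback novel $19.04: books and periodicals → 8.25% + 0% district = 8.25% → $1.57
Yoga mat $27.53: sports equipment → 6.25% + 0% district = 6.25% → $1.72
Hot soup (large) $5.21: ready-to-eat food → 5.5% + 1.5% district = 7% → $0.36
Wool sweater $54.43: clothing → 0% + 1.5% district = 1.5% → $0.82
Road atlas $24.30: books and periodicals → 8.25% + 0% district = 8.25% → $2.00
Children's picture book $6.50: books and periodicals → 8.25% + 0% district = 8.25% → $0.54
Cookbook $25.50: books and periodicals → 8.25% + 0% district = 8.25% → $2.10
Winter coat $159.82: clothing → 0% + 1.5% district = 1.5% → $2.40
Wall clock $26.93: general merchandise → 9.25% + 2.25% district = 11.5% → $3.10
Travel guide $16.18: books and periodicals → 8.25% + 0% district = 8.25% → $1.33
Subtotal = $384.09; tax = $17.20; total due = $401.29

$401.29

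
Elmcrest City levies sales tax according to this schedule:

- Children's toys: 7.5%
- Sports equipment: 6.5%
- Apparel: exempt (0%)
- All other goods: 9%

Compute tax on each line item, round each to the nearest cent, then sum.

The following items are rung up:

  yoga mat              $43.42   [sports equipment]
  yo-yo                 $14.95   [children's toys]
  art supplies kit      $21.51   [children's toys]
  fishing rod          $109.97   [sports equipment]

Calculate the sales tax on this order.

$12.70

Yoga mat $43.42: sports equipment → 6.5% → $2.82
Yo-yo $14.95: children's toys → 7.5% → $1.12
Art supplies kit $21.51: children's toys → 7.5% → $1.61
Fishing rod $109.97: sports equipment → 6.5% → $7.15
Total tax = $2.82 + $1.12 + $1.61 + $7.15 = $12.70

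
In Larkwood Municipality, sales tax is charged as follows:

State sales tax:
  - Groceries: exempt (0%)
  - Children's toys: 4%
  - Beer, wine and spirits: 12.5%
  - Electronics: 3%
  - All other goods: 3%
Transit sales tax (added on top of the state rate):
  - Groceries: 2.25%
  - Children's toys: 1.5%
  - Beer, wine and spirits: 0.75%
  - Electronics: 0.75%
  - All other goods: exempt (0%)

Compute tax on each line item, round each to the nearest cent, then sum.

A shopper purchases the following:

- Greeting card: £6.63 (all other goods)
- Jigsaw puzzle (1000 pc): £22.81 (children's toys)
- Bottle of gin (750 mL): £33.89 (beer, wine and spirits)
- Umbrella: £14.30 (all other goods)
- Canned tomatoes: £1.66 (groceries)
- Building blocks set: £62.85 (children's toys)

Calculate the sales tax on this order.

Greeting card £6.63: all other goods → 3% + 0% transit = 3% → £0.20
Jigsaw puzzle (1000 pc) £22.81: children's toys → 4% + 1.5% transit = 5.5% → £1.25
Bottle of gin (750 mL) £33.89: beer, wine and spirits → 12.5% + 0.75% transit = 13.25% → £4.49
Umbrella £14.30: all other goods → 3% + 0% transit = 3% → £0.43
Canned tomatoes £1.66: groceries → 0% + 2.25% transit = 2.25% → £0.04
Building blocks set £62.85: children's toys → 4% + 1.5% transit = 5.5% → £3.46
Total tax = £0.20 + £1.25 + £4.49 + £0.43 + £0.04 + £3.46 = £9.87

£9.87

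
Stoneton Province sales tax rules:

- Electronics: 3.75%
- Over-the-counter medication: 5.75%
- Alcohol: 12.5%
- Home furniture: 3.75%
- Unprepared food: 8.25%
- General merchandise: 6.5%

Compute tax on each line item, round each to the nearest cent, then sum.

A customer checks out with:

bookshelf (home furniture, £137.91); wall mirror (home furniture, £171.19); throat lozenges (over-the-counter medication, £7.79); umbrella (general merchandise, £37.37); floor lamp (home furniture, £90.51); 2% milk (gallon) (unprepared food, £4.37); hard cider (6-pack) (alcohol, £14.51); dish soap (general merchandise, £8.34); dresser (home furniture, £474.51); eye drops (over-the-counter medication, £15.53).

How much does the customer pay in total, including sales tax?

£1001.28

Bookshelf £137.91: home furniture → 3.75% → £5.17
Wall mirror £171.19: home furniture → 3.75% → £6.42
Throat lozenges £7.79: over-the-counter medication → 5.75% → £0.45
Umbrella £37.37: general merchandise → 6.5% → £2.43
Floor lamp £90.51: home furniture → 3.75% → £3.39
2% milk (gallon) £4.37: unprepared food → 8.25% → £0.36
Hard cider (6-pack) £14.51: alcohol → 12.5% → £1.81
Dish soap £8.34: general merchandise → 6.5% → £0.54
Dresser £474.51: home furniture → 3.75% → £17.79
Eye drops £15.53: over-the-counter medication → 5.75% → £0.89
Subtotal = £962.03; tax = £39.25; total due = £1001.28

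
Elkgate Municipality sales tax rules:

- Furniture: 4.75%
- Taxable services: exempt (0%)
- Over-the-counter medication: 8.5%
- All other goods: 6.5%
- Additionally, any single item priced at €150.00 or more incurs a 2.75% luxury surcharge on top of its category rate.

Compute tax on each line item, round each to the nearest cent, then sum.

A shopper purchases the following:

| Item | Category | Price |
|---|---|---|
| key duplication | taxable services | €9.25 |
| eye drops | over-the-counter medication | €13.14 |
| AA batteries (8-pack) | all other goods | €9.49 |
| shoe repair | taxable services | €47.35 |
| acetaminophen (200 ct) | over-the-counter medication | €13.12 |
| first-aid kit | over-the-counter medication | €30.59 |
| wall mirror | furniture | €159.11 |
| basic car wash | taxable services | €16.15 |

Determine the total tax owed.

Key duplication €9.25: taxable services → 0% → €0.00
Eye drops €13.14: over-the-counter medication → 8.5% → €1.12
AA batteries (8-pack) €9.49: all other goods → 6.5% → €0.62
Shoe repair €47.35: taxable services → 0% → €0.00
Acetaminophen (200 ct) €13.12: over-the-counter medication → 8.5% → €1.12
First-aid kit €30.59: over-the-counter medication → 8.5% → €2.60
Wall mirror €159.11: furniture → 4.75% + 2.75% surcharge = 7.5% → €11.93
Basic car wash €16.15: taxable services → 0% → €0.00
Total tax = €1.12 + €0.62 + €1.12 + €2.60 + €11.93 = €17.39

€17.39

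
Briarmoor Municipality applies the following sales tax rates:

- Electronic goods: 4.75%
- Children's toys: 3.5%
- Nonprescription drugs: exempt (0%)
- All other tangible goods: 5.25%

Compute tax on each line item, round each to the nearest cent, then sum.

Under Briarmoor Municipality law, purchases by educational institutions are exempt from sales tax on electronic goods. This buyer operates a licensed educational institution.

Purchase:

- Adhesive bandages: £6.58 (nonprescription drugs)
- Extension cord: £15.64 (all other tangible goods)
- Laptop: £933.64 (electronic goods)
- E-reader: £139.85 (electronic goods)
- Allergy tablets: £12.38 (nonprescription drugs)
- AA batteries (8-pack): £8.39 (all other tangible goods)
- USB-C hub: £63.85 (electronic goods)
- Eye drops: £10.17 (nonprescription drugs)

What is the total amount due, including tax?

Adhesive bandages £6.58: nonprescription drugs → 0% → £0.00
Extension cord £15.64: all other tangible goods → 5.25% → £0.82
Laptop £933.64: electronic goods, buyer-exempt → 0% → £0.00
E-reader £139.85: electronic goods, buyer-exempt → 0% → £0.00
Allergy tablets £12.38: nonprescription drugs → 0% → £0.00
AA batteries (8-pack) £8.39: all other tangible goods → 5.25% → £0.44
USB-C hub £63.85: electronic goods, buyer-exempt → 0% → £0.00
Eye drops £10.17: nonprescription drugs → 0% → £0.00
Subtotal = £1190.50; tax = £1.26; total due = £1191.76

£1191.76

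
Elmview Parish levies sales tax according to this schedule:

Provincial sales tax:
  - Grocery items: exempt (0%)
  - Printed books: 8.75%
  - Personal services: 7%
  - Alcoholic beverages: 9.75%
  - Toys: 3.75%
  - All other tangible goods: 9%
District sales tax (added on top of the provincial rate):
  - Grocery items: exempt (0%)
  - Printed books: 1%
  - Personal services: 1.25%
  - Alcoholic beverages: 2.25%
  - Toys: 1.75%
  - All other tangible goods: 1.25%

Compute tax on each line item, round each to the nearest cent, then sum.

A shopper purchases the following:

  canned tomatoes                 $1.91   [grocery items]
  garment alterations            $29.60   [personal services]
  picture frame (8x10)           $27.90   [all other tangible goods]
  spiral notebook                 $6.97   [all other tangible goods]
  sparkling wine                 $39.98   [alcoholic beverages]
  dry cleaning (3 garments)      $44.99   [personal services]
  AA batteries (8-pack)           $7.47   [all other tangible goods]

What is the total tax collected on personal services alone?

Garment alterations $29.60: personal services → 7% + 1.25% district = 8.25% → $2.44
Dry cleaning (3 garments) $44.99: personal services → 7% + 1.25% district = 8.25% → $3.71
Tax on personal services = $2.44 + $3.71 = $6.15

$6.15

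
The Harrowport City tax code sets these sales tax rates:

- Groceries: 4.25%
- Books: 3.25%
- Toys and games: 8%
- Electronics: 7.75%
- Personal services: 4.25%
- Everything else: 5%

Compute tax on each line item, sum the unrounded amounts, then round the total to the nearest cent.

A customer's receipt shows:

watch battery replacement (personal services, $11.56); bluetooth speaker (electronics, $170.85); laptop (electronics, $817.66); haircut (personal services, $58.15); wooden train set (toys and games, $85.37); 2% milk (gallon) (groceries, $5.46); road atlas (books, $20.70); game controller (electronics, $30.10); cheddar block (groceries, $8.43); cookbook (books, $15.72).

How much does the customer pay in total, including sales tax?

$1314.51

Watch battery replacement $11.56: personal services → 4.25% → $0.4913
Bluetooth speaker $170.85: electronics → 7.75% → $13.240875
Laptop $817.66: electronics → 7.75% → $63.36865
Haircut $58.15: personal services → 4.25% → $2.471375
Wooden train set $85.37: toys and games → 8% → $6.8296
2% milk (gallon) $5.46: groceries → 4.25% → $0.23205
Road atlas $20.70: books → 3.25% → $0.67275
Game controller $30.10: electronics → 7.75% → $2.33275
Cheddar block $8.43: groceries → 4.25% → $0.358275
Cookbook $15.72: books → 3.25% → $0.5109
Subtotal = $1224.00; unrounded tax = $90.508525 → $90.51; total due = $1314.51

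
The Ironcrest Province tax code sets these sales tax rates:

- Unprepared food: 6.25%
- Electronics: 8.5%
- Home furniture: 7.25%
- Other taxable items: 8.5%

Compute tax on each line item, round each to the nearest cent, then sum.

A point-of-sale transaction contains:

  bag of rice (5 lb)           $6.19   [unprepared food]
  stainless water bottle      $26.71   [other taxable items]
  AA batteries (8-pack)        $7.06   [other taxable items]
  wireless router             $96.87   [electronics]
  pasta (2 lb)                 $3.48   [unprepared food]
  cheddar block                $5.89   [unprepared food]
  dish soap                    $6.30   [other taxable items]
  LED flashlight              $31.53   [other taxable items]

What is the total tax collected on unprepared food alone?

Bag of rice (5 lb) $6.19: unprepared food → 6.25% → $0.39
Pasta (2 lb) $3.48: unprepared food → 6.25% → $0.22
Cheddar block $5.89: unprepared food → 6.25% → $0.37
Tax on unprepared food = $0.39 + $0.22 + $0.37 = $0.98

$0.98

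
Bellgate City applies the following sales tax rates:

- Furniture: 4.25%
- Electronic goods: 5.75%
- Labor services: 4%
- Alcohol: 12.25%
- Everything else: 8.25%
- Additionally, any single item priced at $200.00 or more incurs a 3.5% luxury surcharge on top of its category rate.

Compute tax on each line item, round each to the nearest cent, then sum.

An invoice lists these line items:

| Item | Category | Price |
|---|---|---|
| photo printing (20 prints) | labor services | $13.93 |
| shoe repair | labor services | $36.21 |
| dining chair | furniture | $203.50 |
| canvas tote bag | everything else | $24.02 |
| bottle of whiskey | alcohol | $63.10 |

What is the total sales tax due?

$27.49

Photo printing (20 prints) $13.93: labor services → 4% → $0.56
Shoe repair $36.21: labor services → 4% → $1.45
Dining chair $203.50: furniture → 4.25% + 3.5% surcharge = 7.75% → $15.77
Canvas tote bag $24.02: everything else → 8.25% → $1.98
Bottle of whiskey $63.10: alcohol → 12.25% → $7.73
Total tax = $0.56 + $1.45 + $15.77 + $1.98 + $7.73 = $27.49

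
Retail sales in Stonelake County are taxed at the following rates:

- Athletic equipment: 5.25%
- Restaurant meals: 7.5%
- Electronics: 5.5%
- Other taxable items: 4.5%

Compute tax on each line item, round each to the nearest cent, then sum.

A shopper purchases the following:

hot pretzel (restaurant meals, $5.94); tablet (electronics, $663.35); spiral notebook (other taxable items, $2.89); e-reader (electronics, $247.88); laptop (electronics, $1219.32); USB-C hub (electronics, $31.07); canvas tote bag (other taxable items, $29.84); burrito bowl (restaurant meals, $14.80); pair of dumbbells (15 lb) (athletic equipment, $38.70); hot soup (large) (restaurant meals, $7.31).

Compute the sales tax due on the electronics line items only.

Tablet $663.35: electronics → 5.5% → $36.48
E-reader $247.88: electronics → 5.5% → $13.63
Laptop $1219.32: electronics → 5.5% → $67.06
USB-C hub $31.07: electronics → 5.5% → $1.71
Tax on electronics = $36.48 + $13.63 + $67.06 + $1.71 = $118.88

$118.88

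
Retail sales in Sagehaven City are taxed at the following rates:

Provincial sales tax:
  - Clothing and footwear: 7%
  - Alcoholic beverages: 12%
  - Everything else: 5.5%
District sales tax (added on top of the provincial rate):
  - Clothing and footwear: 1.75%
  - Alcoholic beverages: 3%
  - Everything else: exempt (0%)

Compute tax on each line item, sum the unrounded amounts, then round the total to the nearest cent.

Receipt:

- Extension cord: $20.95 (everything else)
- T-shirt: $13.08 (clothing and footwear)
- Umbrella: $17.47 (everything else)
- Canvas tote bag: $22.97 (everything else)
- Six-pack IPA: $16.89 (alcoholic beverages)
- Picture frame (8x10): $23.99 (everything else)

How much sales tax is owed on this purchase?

$8.37

Extension cord $20.95: everything else → 5.5% + 0% district = 5.5% → $1.15225
T-shirt $13.08: clothing and footwear → 7% + 1.75% district = 8.75% → $1.1445
Umbrella $17.47: everything else → 5.5% + 0% district = 5.5% → $0.96085
Canvas tote bag $22.97: everything else → 5.5% + 0% district = 5.5% → $1.26335
Six-pack IPA $16.89: alcoholic beverages → 12% + 3% district = 15% → $2.5335
Picture frame (8x10) $23.99: everything else → 5.5% + 0% district = 5.5% → $1.31945
Unrounded tax sum = $8.3739 → $8.37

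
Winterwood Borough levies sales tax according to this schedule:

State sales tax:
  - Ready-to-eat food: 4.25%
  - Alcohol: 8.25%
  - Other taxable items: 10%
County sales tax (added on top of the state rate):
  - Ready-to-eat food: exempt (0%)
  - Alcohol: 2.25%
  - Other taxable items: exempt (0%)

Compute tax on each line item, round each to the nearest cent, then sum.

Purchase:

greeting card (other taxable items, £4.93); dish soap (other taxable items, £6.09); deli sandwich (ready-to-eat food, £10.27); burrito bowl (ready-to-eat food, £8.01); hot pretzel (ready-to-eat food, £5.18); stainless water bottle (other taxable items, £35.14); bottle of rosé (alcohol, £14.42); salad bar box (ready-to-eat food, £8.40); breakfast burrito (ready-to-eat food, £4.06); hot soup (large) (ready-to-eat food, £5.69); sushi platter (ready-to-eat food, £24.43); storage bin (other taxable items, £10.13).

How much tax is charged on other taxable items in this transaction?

Greeting card £4.93: other taxable items → 10% + 0% county = 10% → £0.49
Dish soap £6.09: other taxable items → 10% + 0% county = 10% → £0.61
Stainless water bottle £35.14: other taxable items → 10% + 0% county = 10% → £3.51
Storage bin £10.13: other taxable items → 10% + 0% county = 10% → £1.01
Tax on other taxable items = £0.49 + £0.61 + £3.51 + £1.01 = £5.62

£5.62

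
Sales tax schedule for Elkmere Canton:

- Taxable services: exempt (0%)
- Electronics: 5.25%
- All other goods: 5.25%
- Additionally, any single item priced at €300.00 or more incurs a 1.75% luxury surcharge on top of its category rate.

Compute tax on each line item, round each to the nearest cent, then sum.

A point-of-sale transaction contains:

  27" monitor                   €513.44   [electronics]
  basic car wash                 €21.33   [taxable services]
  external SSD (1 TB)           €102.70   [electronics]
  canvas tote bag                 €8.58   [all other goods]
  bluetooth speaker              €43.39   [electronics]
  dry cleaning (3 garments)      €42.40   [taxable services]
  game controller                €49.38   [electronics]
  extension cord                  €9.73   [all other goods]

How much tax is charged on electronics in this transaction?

27" monitor €513.44: electronics → 5.25% + 1.75% surcharge = 7% → €35.94
External SSD (1 TB) €102.70: electronics → 5.25% → €5.39
Bluetooth speaker €43.39: electronics → 5.25% → €2.28
Game controller €49.38: electronics → 5.25% → €2.59
Tax on electronics = €35.94 + €5.39 + €2.28 + €2.59 = €46.20

€46.20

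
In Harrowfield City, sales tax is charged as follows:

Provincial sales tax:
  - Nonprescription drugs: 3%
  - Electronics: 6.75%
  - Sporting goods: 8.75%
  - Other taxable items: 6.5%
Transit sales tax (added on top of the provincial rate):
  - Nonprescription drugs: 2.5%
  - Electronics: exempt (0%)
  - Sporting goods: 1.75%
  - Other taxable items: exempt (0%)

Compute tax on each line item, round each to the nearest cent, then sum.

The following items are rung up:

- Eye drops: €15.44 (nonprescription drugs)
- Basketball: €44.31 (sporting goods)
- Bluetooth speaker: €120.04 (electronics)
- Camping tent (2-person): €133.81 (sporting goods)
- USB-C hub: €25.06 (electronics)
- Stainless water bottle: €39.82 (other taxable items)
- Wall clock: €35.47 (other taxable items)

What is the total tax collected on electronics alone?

€9.79

Bluetooth speaker €120.04: electronics → 6.75% + 0% transit = 6.75% → €8.10
USB-C hub €25.06: electronics → 6.75% + 0% transit = 6.75% → €1.69
Tax on electronics = €8.10 + €1.69 = €9.79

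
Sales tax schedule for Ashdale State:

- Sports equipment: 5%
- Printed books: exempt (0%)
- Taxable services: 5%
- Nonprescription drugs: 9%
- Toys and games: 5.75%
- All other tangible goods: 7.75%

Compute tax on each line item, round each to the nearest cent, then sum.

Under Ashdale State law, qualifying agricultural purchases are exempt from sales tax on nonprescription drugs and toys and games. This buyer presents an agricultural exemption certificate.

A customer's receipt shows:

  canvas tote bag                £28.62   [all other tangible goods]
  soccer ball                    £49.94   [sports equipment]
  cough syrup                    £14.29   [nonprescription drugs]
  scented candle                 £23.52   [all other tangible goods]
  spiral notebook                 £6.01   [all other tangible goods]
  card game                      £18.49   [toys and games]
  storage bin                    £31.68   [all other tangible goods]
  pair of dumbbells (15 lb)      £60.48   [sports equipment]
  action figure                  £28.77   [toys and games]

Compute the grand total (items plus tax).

£274.29

Canvas tote bag £28.62: all other tangible goods → 7.75% → £2.22
Soccer ball £49.94: sports equipment → 5% → £2.50
Cough syrup £14.29: nonprescription drugs, buyer-exempt → 0% → £0.00
Scented candle £23.52: all other tangible goods → 7.75% → £1.82
Spiral notebook £6.01: all other tangible goods → 7.75% → £0.47
Card game £18.49: toys and games, buyer-exempt → 0% → £0.00
Storage bin £31.68: all other tangible goods → 7.75% → £2.46
Pair of dumbbells (15 lb) £60.48: sports equipment → 5% → £3.02
Action figure £28.77: toys and games, buyer-exempt → 0% → £0.00
Subtotal = £261.80; tax = £12.49; total due = £274.29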